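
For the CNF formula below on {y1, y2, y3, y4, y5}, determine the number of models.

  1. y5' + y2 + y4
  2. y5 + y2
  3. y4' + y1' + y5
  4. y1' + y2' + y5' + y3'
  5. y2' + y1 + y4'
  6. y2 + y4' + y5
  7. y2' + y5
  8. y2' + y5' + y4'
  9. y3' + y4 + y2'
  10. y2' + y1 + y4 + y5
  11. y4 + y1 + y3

5

There are 2^5 = 32 truth assignments over (y1, y2, y3, y4, y5).
Split on y5. With y5 = 1, the clauses containing y5 are satisfied and y5' drops from the rest; 5 of the 2^4 = 16 assignments to the other variables satisfy what remains.
With y5 = 0, by the same count on the reduced clause set, 0 assignments work.
(One model: y1=F, y2=F, y3=F, y4=T, y5=T.)
Total: 5 + 0 = 5.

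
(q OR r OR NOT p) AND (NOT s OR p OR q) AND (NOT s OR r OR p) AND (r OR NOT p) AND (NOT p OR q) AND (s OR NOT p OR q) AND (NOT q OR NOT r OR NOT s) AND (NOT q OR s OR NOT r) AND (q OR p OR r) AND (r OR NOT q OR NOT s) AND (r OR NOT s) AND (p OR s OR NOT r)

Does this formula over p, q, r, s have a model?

Branch on r: set r = false.
(NOT p) alone gives p = false.
(NOT s) alone gives s = false.
(q) alone gives q = true.
All clauses are satisfied.
A satisfying assignment: p ↦ false; q ↦ true; r ↦ false; s ↦ false.

Yes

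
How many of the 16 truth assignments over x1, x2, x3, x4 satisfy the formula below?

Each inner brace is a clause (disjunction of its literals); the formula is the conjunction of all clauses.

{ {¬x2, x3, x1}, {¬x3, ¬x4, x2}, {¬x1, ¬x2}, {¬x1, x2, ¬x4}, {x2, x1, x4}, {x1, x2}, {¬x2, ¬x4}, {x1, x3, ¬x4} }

3

There are 2^4 = 16 truth assignments over (x1, x2, x3, x4).
Check each against the 8 clauses (columns in the order x1, x2, x3, x4):
  F F F F  ✗ fails (x2 ∨ x1 ∨ x4)
  F F F T  ✗ fails (x1 ∨ x2)
  F F T F  ✗ fails (x2 ∨ x1 ∨ x4)
  F F T T  ✗ fails (¬x3 ∨ ¬x4 ∨ x2)
  F T F F  ✗ fails (¬x2 ∨ x3 ∨ x1)
  F T F T  ✗ fails (¬x2 ∨ x3 ∨ x1)
  F T T F  ✓ satisfies all
  F T T T  ✗ fails (¬x2 ∨ ¬x4)
  T F F F  ✓ satisfies all
  T F F T  ✗ fails (¬x1 ∨ x2 ∨ ¬x4)
  T F T F  ✓ satisfies all
  T F T T  ✗ fails (¬x3 ∨ ¬x4 ∨ x2)
  T T F F  ✗ fails (¬x1 ∨ ¬x2)
  T T F T  ✗ fails (¬x1 ∨ ¬x2)
  T T T F  ✗ fails (¬x1 ∨ ¬x2)
  T T T T  ✗ fails (¬x1 ∨ ¬x2)
3 of the 16 rows are models.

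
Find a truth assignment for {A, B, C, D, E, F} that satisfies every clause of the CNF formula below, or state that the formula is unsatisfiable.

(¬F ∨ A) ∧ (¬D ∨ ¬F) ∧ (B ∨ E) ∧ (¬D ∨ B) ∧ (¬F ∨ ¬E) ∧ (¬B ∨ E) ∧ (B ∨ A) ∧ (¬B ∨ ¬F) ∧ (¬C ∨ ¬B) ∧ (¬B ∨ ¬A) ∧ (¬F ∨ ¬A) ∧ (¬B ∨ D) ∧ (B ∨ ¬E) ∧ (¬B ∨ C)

Branch on F: set F = False.
Branch on B: set B = True.
The clause (E) is unit, so E = True.
The clause (¬C) is unit, so C = False.
That conflicts with the unit clause (C).
Backtrack on B: now try B = False.
The clause (E) is unit, so E = True.
That conflicts with the unit clause (¬E).
Both values of B lead to a conflict.
Backtrack on F: now try F = True.
The clause (A) is unit, so A = True.
That conflicts with the unit clause (¬A).
Both values of F lead to a conflict.

UNSATISFIABLE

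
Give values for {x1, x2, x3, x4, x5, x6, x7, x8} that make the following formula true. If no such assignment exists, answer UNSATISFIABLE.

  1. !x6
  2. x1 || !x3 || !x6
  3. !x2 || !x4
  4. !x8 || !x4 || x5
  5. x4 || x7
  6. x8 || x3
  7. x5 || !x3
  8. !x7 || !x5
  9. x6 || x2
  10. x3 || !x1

From the singleton clause (!x6), x6 = false.
From the singleton clause (x2), x2 = true.
From the singleton clause (!x4), x4 = false.
From the singleton clause (x7), x7 = true.
From the singleton clause (!x5), x5 = false.
From the singleton clause (!x3), x3 = false.
From the singleton clause (x8), x8 = true.
From the singleton clause (!x1), x1 = false.
Every clause now holds.

x1: false; x2: true; x3: false; x4: false; x5: false; x6: false; x7: true; x8: true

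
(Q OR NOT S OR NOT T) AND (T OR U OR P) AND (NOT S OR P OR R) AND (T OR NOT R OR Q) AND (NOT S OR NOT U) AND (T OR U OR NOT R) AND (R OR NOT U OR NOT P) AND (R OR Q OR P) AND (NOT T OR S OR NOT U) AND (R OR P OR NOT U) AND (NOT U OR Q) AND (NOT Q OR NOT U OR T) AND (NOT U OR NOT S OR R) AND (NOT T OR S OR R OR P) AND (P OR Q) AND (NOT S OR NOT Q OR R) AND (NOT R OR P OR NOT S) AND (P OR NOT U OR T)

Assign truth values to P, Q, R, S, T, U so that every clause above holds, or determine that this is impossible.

P ↦ true; Q ↦ true; R ↦ true; S ↦ true; T ↦ true; U ↦ false

Try S = true.
Unit clause (NOT U) forces U = false.
Try Q = true.
Unit clause (R) forces R = true.
Unit clause (T) forces T = true.
Unit clause (P) forces P = true.
This assignment satisfies each clause.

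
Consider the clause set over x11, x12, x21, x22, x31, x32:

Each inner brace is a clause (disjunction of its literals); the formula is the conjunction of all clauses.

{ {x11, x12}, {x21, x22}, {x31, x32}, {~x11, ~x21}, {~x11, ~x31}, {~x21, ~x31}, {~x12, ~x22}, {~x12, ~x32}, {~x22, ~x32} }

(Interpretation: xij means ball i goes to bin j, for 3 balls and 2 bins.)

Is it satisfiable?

No

Try x11 = 1.
(~x21) alone gives x21 = 0.
(x22) alone gives x22 = 1.
(~x31) alone gives x31 = 0.
(x32) alone gives x32 = 1.
That conflicts with the unit clause (~x32).
So x11 must be the other value — set x11 = 0.
(x12) alone gives x12 = 1.
(~x22) alone gives x22 = 0.
(x21) alone gives x21 = 1.
(~x31) alone gives x31 = 0.
(x32) alone gives x32 = 1.
That conflicts with the unit clause (~x32).
Both values of x11 lead to a conflict.
No assignment satisfies every clause.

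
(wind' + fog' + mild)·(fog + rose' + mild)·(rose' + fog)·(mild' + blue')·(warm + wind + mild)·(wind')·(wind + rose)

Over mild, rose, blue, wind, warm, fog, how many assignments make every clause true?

4

There are 2^6 = 64 truth assignments over (mild, rose, blue, wind, warm, fog).
Split on mild. With mild = 1, the clauses containing mild are satisfied and mild' drops from the rest; 2 of the 2^5 = 32 assignments to the other variables satisfy what remains.
With mild = 0, by the same count on the reduced clause set, 2 assignments work.
Total: 2 + 2 = 4.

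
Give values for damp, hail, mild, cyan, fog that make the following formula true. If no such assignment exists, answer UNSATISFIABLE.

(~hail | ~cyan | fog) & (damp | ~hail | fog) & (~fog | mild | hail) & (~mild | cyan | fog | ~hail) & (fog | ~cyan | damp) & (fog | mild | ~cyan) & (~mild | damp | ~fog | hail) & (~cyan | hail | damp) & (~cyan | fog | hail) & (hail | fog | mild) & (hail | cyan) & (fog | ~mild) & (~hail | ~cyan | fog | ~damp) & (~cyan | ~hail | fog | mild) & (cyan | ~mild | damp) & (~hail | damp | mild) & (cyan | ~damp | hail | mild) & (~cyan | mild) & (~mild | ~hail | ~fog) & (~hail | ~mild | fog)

damp: 1, hail: 1, mild: 0, cyan: 0, fog: 1

Branch on hail: set hail = 1.
Branch on cyan: set cyan = 0.
Branch on damp: set damp = 1.
Branch on mild: set mild = 0.
Every clause is now satisfied; fog is unconstrained.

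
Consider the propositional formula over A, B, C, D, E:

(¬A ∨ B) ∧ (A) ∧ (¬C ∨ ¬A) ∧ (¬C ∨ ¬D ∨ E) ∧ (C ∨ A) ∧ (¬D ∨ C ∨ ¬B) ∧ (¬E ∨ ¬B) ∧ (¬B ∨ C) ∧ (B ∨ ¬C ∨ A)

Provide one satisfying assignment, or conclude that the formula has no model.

UNSATISFIABLE

From the singleton clause (A), A = True.
From the singleton clause (B), B = True.
From the singleton clause (¬C), C = False.
But (C) is also a unit clause — contradiction.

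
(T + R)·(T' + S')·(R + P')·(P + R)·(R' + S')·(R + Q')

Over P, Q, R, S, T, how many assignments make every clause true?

There are 2^5 = 32 truth assignments over (P, Q, R, S, T).
Split on P. With P = 1, the clauses containing P are satisfied and P' drops from the rest; 4 of the 2^4 = 16 assignments to the other variables satisfy what remains.
With P = 0, by the same count on the reduced clause set, 4 assignments work.
Total: 4 + 4 = 8.

8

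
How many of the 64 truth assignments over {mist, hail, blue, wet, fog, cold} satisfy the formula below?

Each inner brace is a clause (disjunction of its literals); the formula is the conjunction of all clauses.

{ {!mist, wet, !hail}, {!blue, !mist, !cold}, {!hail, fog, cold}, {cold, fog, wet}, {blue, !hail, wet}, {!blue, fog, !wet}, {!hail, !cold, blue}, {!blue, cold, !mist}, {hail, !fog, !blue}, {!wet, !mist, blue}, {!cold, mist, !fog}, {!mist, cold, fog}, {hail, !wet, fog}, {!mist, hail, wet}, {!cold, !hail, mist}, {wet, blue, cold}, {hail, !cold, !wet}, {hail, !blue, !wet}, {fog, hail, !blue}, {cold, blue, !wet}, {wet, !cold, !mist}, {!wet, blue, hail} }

3

There are 2^6 = 64 truth assignments over (mist, hail, blue, wet, fog, cold).
Split on cold. With cold = true, the clauses containing cold are satisfied and !cold drops from the rest; 1 of the 2^5 = 32 assignments to the other variables satisfy what remains.
With cold = false, by the same count on the reduced clause set, 2 assignments work.
(One model: mist=F, hail=F, blue=F, wet=F, fog=F, cold=T.)
Total: 1 + 2 = 3.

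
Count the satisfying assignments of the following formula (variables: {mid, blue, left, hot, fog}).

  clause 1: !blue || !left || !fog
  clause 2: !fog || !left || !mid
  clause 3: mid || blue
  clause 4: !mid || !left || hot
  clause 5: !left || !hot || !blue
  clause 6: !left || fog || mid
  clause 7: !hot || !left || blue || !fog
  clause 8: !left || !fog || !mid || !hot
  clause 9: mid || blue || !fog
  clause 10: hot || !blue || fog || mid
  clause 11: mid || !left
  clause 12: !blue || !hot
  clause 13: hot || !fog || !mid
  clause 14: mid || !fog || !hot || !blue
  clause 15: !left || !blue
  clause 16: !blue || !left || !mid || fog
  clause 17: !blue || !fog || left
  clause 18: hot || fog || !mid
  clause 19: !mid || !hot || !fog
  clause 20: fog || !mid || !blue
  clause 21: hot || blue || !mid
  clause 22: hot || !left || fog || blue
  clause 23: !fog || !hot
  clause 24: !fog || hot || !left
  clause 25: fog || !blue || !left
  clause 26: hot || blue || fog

There are 2^5 = 32 truth assignments over (mid, blue, left, hot, fog).
Split on fog. With fog = true, the clauses containing fog are satisfied and !fog drops from the rest; 0 of the 2^4 = 16 assignments to the other variables satisfy what remains.
With fog = false, by the same count on the reduced clause set, 2 assignments work.
(One model: mid=T, blue=F, left=F, hot=T, fog=F.)
Total: 0 + 2 = 2.

2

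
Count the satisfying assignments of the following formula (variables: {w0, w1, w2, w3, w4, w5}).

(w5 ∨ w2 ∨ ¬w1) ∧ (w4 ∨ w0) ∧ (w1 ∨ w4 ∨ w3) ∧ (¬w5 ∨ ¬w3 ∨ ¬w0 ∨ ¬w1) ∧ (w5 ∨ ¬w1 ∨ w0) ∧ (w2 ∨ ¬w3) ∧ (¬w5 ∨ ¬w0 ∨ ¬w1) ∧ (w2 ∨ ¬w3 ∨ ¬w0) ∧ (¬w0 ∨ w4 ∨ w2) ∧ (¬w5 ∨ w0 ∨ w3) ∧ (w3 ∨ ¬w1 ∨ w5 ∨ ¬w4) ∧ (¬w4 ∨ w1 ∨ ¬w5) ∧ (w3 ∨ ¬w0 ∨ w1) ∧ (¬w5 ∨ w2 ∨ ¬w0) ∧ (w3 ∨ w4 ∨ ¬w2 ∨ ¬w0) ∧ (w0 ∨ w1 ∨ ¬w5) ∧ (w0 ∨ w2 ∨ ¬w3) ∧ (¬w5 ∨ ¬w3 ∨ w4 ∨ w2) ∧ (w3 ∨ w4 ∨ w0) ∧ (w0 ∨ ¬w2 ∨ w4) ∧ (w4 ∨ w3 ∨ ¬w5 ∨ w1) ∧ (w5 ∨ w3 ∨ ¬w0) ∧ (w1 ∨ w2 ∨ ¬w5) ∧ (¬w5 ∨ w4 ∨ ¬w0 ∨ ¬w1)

9

There are 2^6 = 64 truth assignments over (w0, w1, w2, w3, w4, w5).
Split on w1. With w1 = True, the clauses containing w1 are satisfied and ¬w1 drops from the rest; 3 of the 2^5 = 32 assignments to the other variables satisfy what remains.
With w1 = False, by the same count on the reduced clause set, 6 assignments work.
(One model: w0=F, w1=F, w2=F, w3=F, w4=T, w5=F.)
Total: 3 + 6 = 9.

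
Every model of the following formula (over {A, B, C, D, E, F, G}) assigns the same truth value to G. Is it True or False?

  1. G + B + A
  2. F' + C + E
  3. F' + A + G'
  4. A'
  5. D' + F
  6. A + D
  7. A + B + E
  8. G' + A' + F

Suppose G = 1.
The clause (A') is unit, so A = 0.
The clause (F') is unit, so F = 0.
The clause (D') is unit, so D = 0.
Now (D) is unsatisfied and unit — conflict.
So every satisfying assignment has G = False.

False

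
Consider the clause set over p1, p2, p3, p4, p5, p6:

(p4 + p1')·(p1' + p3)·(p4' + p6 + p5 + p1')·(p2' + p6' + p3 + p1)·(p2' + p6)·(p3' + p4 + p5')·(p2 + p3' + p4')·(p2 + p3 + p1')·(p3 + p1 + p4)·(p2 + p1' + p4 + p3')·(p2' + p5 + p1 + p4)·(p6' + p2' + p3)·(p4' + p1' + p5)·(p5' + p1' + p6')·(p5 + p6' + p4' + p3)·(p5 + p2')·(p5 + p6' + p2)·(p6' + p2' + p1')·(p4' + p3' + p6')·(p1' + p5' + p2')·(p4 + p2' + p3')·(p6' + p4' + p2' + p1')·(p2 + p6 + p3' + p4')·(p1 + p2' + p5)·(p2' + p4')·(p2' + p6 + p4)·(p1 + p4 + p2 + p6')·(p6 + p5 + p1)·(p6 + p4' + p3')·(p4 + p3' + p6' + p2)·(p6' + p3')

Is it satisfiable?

Suppose p4 = 1.
Unit clause (p2') forces p2 = 0.
Unit clause (p3') forces p3 = 0.
Unit clause (p1') forces p1 = 0.
Suppose p5 = 1.
Every clause is now satisfied; p6 is unconstrained.
A satisfying assignment: p1=0; p2=0; p3=0; p4=1; p5=1; p6=1.

Satisfiable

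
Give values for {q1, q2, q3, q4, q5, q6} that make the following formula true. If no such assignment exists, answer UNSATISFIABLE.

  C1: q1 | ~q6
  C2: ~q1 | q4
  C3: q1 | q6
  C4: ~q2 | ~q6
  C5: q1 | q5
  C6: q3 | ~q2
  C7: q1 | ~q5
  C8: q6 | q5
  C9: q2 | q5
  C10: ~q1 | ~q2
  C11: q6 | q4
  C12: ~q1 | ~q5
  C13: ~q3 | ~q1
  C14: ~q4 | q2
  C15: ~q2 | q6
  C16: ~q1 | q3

UNSATISFIABLE

Branch on q1: set q1 = 1.
The clause (q4) is unit, so q4 = 1.
The clause (~q2) is unit, so q2 = 0.
That conflicts with the unit clause (q2).
That branch fails; take q1 = 0 instead.
The clause (~q6) is unit, so q6 = 0.
That conflicts with the unit clause (q6).
Both values of q1 lead to a conflict.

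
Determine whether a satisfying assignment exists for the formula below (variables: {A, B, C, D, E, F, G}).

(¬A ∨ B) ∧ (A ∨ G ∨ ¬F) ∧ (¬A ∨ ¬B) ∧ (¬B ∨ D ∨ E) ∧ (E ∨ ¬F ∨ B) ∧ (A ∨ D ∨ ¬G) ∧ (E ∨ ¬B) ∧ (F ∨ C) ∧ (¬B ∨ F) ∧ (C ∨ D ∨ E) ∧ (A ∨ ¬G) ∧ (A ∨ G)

Branch on A: set A = False.
(¬G) alone gives G = False.
Now (G) is unsatisfied and unit — conflict.
Backtrack on A: now try A = True.
(B) alone gives B = True.
Now (¬B) is unsatisfied and unit — conflict.
Either choice for A ends in contradiction.
No assignment satisfies every clause.

No, unsatisfiable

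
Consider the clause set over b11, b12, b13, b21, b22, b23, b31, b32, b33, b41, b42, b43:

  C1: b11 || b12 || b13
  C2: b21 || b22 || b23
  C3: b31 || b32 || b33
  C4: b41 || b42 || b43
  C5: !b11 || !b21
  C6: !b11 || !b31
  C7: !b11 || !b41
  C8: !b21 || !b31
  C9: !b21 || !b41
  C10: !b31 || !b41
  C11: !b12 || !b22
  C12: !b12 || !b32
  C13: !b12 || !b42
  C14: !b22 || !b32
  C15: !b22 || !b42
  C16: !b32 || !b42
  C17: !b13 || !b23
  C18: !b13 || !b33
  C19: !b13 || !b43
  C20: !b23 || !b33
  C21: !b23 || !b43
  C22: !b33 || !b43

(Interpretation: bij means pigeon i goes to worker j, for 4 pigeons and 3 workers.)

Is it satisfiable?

Suppose b11 = false.
Suppose b12 = true.
(!b22) alone gives b22 = false.
(!b32) alone gives b32 = false.
(!b42) alone gives b42 = false.
Suppose b21 = true.
(!b31) alone gives b31 = false.
(b33) alone gives b33 = true.
(!b41) alone gives b41 = false.
(b43) alone gives b43 = true.
Now (!b43) is unsatisfied and unit — conflict.
Undo b21 and try b21 = false.
(b23) alone gives b23 = true.
(!b13) alone gives b13 = false.
(!b33) alone gives b33 = false.
(b31) alone gives b31 = true.
(!b41) alone gives b41 = false.
(b43) alone gives b43 = true.
Now (!b43) is unsatisfied and unit — conflict.
Either choice for b21 ends in contradiction.
Undo b12 and try b12 = false.
(b13) alone gives b13 = true.
(!b23) alone gives b23 = false.
(!b33) alone gives b33 = false.
(!b43) alone gives b43 = false.
Suppose b21 = true.
(!b31) alone gives b31 = false.
(b32) alone gives b32 = true.
(!b41) alone gives b41 = false.
(b42) alone gives b42 = true.
Now (!b42) is unsatisfied and unit — conflict.
Undo b21 and try b21 = false.
(b22) alone gives b22 = true.
(!b32) alone gives b32 = false.
(b31) alone gives b31 = true.
(!b41) alone gives b41 = false.
(b42) alone gives b42 = true.
Now (!b42) is unsatisfied and unit — conflict.
Either choice for b21 ends in contradiction.
Either choice for b12 ends in contradiction.
Undo b11 and try b11 = true.
(!b21) alone gives b21 = false.
(!b31) alone gives b31 = false.
(!b41) alone gives b41 = false.
Suppose b22 = true.
(!b12) alone gives b12 = false.
(!b32) alone gives b32 = false.
(b33) alone gives b33 = true.
(!b42) alone gives b42 = false.
(b43) alone gives b43 = true.
Now (!b43) is unsatisfied and unit — conflict.
Undo b22 and try b22 = false.
(b23) alone gives b23 = true.
(!b13) alone gives b13 = false.
(!b33) alone gives b33 = false.
(b32) alone gives b32 = true.
(!b12) alone gives b12 = false.
(!b42) alone gives b42 = false.
(b43) alone gives b43 = true.
Now (!b43) is unsatisfied and unit — conflict.
Either choice for b22 ends in contradiction.
Either choice for b11 ends in contradiction.
No assignment satisfies every clause.

No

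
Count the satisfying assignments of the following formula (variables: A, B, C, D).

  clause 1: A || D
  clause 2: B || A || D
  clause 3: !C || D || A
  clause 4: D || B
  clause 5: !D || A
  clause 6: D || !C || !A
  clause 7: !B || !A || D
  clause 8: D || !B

There are 2^4 = 16 truth assignments over (A, B, C, D).
Check each against the 8 clauses (columns in the order A, B, C, D):
  F F F F  ✗ fails (A || D)
  F F F T  ✗ fails (!D || A)
  F F T F  ✗ fails (A || D)
  F F T T  ✗ fails (!D || A)
  F T F F  ✗ fails (A || D)
  F T F T  ✗ fails (!D || A)
  F T T F  ✗ fails (A || D)
  F T T T  ✗ fails (!D || A)
  T F F F  ✗ fails (D || B)
  T F F T  ✓ satisfies all
  T F T F  ✗ fails (D || B)
  T F T T  ✓ satisfies all
  T T F F  ✗ fails (!B || !A || D)
  T T F T  ✓ satisfies all
  T T T F  ✗ fails (D || !C || !A)
  T T T T  ✓ satisfies all
4 of the 16 rows are models.

4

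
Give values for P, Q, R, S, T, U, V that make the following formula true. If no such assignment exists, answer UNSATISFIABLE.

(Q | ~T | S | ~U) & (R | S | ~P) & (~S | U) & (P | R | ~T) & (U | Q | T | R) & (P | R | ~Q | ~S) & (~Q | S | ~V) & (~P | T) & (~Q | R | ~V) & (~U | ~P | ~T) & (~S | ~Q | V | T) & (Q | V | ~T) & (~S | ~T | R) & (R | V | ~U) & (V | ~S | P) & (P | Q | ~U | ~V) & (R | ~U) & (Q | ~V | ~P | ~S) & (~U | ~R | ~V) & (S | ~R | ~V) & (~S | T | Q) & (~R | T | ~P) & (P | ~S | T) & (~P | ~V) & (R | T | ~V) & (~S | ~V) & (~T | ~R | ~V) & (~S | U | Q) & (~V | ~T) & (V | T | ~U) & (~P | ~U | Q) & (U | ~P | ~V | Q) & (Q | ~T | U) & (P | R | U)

P=0; Q=1; R=1; S=0; T=1; U=1; V=0

Case S = 0:
Case R = 1:
The clause (~V) is unit, so V = 0.
Case P = 0:
Case Q = 1:
Case T = 1:
Every clause is now satisfied; U is unconstrained.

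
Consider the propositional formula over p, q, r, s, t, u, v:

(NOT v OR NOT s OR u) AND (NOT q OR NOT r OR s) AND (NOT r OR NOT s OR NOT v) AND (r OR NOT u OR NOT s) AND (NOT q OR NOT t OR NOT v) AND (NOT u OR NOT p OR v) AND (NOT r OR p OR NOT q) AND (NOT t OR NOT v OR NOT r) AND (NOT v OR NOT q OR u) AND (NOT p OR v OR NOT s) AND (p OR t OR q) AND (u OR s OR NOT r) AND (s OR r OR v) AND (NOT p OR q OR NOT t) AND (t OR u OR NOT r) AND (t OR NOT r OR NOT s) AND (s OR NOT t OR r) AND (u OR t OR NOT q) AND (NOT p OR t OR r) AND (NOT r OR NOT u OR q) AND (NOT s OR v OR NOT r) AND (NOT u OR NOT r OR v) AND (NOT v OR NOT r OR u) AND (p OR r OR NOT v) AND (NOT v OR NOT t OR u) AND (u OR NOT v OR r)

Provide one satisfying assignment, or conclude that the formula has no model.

p: false; q: true; r: false; s: true; t: true; u: false; v: false

Branch on v: set v = false.
Branch on u: set u = false.
Branch on p: set p = false.
Branch on r: set r = false.
(s) alone gives s = true.
Branch on t: set t = true.
No clause remains; q is free.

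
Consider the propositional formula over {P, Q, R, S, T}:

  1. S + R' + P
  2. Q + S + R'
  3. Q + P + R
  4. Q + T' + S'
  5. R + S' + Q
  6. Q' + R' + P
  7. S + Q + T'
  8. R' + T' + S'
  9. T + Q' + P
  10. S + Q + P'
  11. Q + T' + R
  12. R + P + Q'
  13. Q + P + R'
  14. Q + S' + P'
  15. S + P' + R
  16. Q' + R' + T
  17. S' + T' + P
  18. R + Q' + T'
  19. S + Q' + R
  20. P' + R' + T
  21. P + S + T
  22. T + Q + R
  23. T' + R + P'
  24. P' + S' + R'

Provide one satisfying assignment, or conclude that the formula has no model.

P=1; Q=1; R=1; S=0; T=1

Try S = 0.
Try R = 1.
The clause (P) is unit, so P = 1.
The clause (Q) is unit, so Q = 1.
The clause (T) is unit, so T = 1.
All clauses are satisfied.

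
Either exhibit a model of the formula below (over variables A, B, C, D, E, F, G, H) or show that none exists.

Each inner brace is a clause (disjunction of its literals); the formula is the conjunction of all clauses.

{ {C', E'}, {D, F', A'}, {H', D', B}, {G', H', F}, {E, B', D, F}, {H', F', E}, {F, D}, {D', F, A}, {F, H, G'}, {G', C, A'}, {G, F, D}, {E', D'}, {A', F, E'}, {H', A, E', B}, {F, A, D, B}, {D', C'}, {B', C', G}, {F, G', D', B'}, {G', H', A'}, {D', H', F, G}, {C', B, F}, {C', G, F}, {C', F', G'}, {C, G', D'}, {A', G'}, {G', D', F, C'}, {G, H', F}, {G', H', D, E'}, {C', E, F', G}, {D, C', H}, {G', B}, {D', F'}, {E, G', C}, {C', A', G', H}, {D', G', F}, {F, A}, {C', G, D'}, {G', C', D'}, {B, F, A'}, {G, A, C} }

Branch on C: set C = 0.
Branch on F: set F = 0.
The clause (D) is unit, so D = 1.
The clause (A) is unit, so A = 1.
The clause (G') is unit, so G = 0.
The clause (E') is unit, so E = 0.
The clause (H') is unit, so H = 0.
The clause (B) is unit, so B = 1.
Every clause now holds.

A ↦ 1; B ↦ 1; C ↦ 0; D ↦ 1; E ↦ 0; F ↦ 0; G ↦ 0; H ↦ 0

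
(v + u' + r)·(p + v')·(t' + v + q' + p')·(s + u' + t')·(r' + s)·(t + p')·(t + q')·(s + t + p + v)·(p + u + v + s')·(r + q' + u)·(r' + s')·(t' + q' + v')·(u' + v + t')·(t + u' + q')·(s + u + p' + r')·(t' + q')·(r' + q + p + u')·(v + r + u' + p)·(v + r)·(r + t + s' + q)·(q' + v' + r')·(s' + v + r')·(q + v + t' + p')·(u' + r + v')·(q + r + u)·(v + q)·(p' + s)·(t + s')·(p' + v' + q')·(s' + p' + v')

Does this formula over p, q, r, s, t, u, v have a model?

Branch on p: set p = 1.
The clause (t) is unit, so t = 1.
The clause (q') is unit, so q = 0.
The clause (v) is unit, so v = 1.
The clause (s) is unit, so s = 1.
Now (s') is unsatisfied and unit — conflict.
Undo p and try p = 0.
The clause (v') is unit, so v = 0.
The clause (r) is unit, so r = 1.
The clause (s) is unit, so s = 1.
Now (s') is unsatisfied and unit — conflict.
Both values of p lead to a conflict.
No assignment satisfies every clause.

Unsatisfiable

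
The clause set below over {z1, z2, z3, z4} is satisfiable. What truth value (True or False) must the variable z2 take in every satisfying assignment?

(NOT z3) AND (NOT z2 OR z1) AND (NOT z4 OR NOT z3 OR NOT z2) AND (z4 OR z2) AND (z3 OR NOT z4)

Suppose z2 = false.
(NOT z3) alone gives z3 = false.
(z4) alone gives z4 = true.
But (NOT z4) is also a unit clause — contradiction.
So every satisfying assignment has z2 = True.

True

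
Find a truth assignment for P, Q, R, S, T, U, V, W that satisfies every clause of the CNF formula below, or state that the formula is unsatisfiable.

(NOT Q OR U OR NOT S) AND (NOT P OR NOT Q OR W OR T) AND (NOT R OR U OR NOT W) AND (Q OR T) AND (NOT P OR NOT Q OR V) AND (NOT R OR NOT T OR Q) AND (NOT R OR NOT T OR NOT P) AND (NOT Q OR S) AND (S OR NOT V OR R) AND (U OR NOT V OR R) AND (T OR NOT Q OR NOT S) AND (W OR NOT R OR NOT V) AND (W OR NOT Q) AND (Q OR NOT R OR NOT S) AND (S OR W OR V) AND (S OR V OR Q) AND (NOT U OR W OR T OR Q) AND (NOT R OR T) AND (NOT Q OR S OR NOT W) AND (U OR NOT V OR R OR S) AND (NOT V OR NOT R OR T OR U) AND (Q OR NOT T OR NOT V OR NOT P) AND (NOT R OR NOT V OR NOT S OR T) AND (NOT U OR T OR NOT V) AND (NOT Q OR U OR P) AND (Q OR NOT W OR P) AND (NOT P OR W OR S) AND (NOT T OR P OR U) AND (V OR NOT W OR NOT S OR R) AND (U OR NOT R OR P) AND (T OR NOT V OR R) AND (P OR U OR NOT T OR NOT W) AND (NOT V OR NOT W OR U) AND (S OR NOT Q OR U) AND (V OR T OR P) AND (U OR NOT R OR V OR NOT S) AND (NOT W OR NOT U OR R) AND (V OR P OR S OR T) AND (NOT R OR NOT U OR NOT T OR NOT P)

Case Q = true:
From the singleton clause (S), S = true.
From the singleton clause (U), U = true.
From the singleton clause (T), T = true.
From the singleton clause (W), W = true.
From the singleton clause (R), R = true.
From the singleton clause (NOT P), P = false.
All clauses hold; V can take either value.

P: false,  Q: true,  R: true,  S: true,  T: true,  U: true,  V: false,  W: true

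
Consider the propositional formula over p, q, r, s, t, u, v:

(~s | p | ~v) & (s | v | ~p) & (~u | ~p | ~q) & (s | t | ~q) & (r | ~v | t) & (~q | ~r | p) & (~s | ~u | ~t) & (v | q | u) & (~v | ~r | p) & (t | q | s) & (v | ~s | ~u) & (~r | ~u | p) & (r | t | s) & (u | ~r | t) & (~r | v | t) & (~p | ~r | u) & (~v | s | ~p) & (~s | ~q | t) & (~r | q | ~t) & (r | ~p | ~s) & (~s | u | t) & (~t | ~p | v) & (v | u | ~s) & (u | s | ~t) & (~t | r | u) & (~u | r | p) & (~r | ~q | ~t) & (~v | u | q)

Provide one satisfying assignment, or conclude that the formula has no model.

p: 1, q: 0, r: 1, s: 1, t: 0, u: 1, v: 1

Case s = 1:
Case p = 1:
From the singleton clause (r), r = 1.
From the singleton clause (u), u = 1.
From the singleton clause (~q), q = 0.
From the singleton clause (~t), t = 0.
From the singleton clause (v), v = 1.
All clauses are satisfied.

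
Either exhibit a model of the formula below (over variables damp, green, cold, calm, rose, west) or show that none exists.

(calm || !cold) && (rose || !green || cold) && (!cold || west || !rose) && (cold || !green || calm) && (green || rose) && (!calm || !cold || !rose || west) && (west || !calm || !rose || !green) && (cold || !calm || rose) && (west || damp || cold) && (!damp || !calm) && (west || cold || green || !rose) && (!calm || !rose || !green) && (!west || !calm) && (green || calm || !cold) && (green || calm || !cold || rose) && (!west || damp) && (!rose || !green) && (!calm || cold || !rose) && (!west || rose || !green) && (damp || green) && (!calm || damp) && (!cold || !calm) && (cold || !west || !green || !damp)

damp: true,  green: false,  cold: false,  calm: false,  rose: true,  west: true

Case calm = false:
(!cold) alone gives cold = false.
(!green) alone gives green = false.
(rose) alone gives rose = true.
(west) alone gives west = true.
(damp) alone gives damp = true.
This assignment satisfies each clause.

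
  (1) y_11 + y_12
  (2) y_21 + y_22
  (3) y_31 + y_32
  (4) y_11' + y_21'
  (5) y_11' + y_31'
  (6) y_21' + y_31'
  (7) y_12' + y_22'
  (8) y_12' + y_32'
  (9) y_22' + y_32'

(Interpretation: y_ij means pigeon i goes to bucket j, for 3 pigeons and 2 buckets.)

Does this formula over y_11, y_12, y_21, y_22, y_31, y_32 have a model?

Branch on y_11: set y_11 = 1.
From the singleton clause (y_21'), y_21 = 0.
From the singleton clause (y_22), y_22 = 1.
From the singleton clause (y_31'), y_31 = 0.
From the singleton clause (y_32), y_32 = 1.
Now (y_32') is unsatisfied and unit — conflict.
Backtrack on y_11: now try y_11 = 0.
From the singleton clause (y_12), y_12 = 1.
From the singleton clause (y_22'), y_22 = 0.
From the singleton clause (y_21), y_21 = 1.
From the singleton clause (y_31'), y_31 = 0.
From the singleton clause (y_32), y_32 = 1.
Now (y_32') is unsatisfied and unit — conflict.
Neither y_11 = 1 nor y_11 = 0 works.
No assignment satisfies every clause.

Unsatisfiable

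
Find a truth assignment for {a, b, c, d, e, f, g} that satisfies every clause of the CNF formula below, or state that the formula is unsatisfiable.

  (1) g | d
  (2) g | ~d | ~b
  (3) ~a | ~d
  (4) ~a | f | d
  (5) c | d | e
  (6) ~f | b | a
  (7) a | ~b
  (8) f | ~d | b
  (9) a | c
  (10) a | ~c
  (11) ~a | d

Branch on g: set g = 1.
Branch on a: set a = 0.
(~b) alone gives b = 0.
(~f) alone gives f = 0.
(~d) alone gives d = 0.
(c) alone gives c = 1.
Now (~c) is unsatisfied and unit — conflict.
That branch fails; take a = 1 instead.
(~d) alone gives d = 0.
Now (d) is unsatisfied and unit — conflict.
Neither a = 1 nor a = 0 works.
That branch fails; take g = 0 instead.
(d) alone gives d = 1.
(~b) alone gives b = 0.
(~a) alone gives a = 0.
(~f) alone gives f = 0.
Now (f) is unsatisfied and unit — conflict.
Neither g = 1 nor g = 0 works.

UNSATISFIABLE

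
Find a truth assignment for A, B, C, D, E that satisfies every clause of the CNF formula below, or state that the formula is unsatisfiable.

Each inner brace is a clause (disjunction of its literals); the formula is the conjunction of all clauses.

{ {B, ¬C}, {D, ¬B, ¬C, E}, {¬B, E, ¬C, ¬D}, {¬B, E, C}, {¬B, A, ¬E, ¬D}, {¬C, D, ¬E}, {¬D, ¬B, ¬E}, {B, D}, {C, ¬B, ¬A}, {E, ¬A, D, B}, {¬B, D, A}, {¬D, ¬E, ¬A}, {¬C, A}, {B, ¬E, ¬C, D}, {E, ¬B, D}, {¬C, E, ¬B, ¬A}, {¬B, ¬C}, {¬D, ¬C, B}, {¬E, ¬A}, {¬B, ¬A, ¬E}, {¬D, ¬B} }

Case B = False:
(¬C) alone gives C = False.
(D) alone gives D = True.
Case E = False:
No clause remains; A is free.

A: False, B: False, C: False, D: True, E: False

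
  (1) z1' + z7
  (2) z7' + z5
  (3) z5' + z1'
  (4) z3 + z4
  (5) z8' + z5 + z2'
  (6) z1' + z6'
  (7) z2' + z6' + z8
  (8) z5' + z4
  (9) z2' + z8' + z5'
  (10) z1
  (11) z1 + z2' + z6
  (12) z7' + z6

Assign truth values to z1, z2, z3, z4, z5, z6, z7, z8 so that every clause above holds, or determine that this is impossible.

From the singleton clause (z1), z1 = 1.
From the singleton clause (z7), z7 = 1.
From the singleton clause (z5), z5 = 1.
But (z5') is also a unit clause — contradiction.

UNSATISFIABLE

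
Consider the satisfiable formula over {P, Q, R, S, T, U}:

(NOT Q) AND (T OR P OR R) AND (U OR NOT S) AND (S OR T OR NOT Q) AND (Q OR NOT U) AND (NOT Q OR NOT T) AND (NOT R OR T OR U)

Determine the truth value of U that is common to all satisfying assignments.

Suppose U = true.
From the singleton clause (NOT Q), Q = false.
But (Q) is also a unit clause — contradiction.
So every satisfying assignment has U = False.

False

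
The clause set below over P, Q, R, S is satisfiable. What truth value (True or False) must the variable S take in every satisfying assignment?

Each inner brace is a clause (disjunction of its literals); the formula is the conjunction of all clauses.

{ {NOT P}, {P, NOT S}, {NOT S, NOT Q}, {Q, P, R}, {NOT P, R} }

False

Suppose S = true.
Unit clause (NOT P) forces P = false.
But (P) is also a unit clause — contradiction.
So every satisfying assignment has S = False.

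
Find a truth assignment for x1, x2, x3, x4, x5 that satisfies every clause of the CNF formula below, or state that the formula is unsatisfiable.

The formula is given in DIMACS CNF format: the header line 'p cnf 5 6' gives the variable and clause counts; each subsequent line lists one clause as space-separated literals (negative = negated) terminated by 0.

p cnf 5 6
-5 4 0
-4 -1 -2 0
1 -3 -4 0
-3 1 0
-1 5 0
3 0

From the singleton clause (x3), x3 = True.
From the singleton clause (x1), x1 = True.
From the singleton clause (x5), x5 = True.
From the singleton clause (x4), x4 = True.
From the singleton clause (¬x2), x2 = False.
All clauses are satisfied.

x1=True; x2=False; x3=True; x4=True; x5=True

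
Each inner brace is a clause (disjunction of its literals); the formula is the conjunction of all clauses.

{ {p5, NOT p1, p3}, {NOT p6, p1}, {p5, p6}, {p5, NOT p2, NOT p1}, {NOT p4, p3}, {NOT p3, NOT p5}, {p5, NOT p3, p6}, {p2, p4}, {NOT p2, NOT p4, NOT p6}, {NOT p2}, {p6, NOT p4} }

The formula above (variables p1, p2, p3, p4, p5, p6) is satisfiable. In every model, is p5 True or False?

False

Suppose p5 = true.
Unit clause (NOT p3) forces p3 = false.
Unit clause (NOT p4) forces p4 = false.
Unit clause (p2) forces p2 = true.
Now (NOT p2) is unsatisfied and unit — conflict.
So every satisfying assignment has p5 = False.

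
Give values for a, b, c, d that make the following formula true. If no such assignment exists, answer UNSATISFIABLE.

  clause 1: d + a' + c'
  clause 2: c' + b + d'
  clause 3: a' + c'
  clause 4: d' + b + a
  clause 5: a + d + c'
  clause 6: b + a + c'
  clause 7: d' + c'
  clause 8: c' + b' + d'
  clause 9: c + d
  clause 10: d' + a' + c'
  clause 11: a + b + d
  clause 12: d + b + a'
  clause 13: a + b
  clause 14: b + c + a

a ↦ 1, b ↦ 0, c ↦ 0, d ↦ 1

Branch on a: set a = 1.
The clause (c') is unit, so c = 0.
The clause (d) is unit, so d = 1.
Every clause is now satisfied; b is unconstrained.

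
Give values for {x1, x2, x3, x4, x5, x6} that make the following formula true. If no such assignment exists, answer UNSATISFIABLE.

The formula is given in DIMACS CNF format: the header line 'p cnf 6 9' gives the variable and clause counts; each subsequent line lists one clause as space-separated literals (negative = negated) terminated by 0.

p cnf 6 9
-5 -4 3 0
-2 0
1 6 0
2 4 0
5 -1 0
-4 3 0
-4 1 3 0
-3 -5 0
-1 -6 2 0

x1: False,  x2: False,  x3: True,  x4: True,  x5: False,  x6: True

(¬x2) alone gives x2 = False.
(x4) alone gives x4 = True.
(x3) alone gives x3 = True.
(¬x5) alone gives x5 = False.
(¬x1) alone gives x1 = False.
(x6) alone gives x6 = True.
This assignment satisfies each clause.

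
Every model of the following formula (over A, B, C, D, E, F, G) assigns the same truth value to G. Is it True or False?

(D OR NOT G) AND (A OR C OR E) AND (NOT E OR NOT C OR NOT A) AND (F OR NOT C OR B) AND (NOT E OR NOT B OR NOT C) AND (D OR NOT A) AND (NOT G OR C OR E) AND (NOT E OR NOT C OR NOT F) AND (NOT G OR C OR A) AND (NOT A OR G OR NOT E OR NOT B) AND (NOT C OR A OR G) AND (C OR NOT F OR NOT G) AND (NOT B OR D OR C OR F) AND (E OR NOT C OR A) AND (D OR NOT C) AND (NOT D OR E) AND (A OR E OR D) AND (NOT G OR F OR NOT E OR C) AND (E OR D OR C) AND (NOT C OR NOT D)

Suppose G = true.
The clause (D) is unit, so D = true.
The clause (E) is unit, so E = true.
The clause (NOT C) is unit, so C = false.
The clause (A) is unit, so A = true.
The clause (NOT F) is unit, so F = false.
Now (F) is unsatisfied and unit — conflict.
So every satisfying assignment has G = False.

False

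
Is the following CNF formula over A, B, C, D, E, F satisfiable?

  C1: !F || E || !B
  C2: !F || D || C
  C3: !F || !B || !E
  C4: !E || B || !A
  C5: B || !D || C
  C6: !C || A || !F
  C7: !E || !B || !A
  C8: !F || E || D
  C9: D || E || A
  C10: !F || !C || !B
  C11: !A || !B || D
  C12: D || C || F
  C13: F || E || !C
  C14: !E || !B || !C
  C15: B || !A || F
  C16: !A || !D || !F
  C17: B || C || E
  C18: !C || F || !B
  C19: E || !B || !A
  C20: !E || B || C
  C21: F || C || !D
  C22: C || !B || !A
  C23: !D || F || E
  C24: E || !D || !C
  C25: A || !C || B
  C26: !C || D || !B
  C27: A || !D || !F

No

Suppose F = false.
Suppose D = true.
The clause (C) is unit, so C = true.
The clause (E) is unit, so E = true.
The clause (!B) is unit, so B = false.
The clause (!A) is unit, so A = false.
Now (A) is unsatisfied and unit — conflict.
Undo D and try D = false.
The clause (C) is unit, so C = true.
The clause (E) is unit, so E = true.
The clause (!B) is unit, so B = false.
The clause (!A) is unit, so A = false.
Now (A) is unsatisfied and unit — conflict.
Neither D = true nor D = false works.
Undo F and try F = true.
Suppose E = true.
The clause (!B) is unit, so B = false.
The clause (!A) is unit, so A = false.
The clause (!C) is unit, so C = false.
Now (C) is unsatisfied and unit — conflict.
Undo E and try E = false.
The clause (!B) is unit, so B = false.
The clause (D) is unit, so D = true.
The clause (C) is unit, so C = true.
Now (!C) is unsatisfied and unit — conflict.
Neither E = true nor E = false works.
Neither F = true nor F = false works.
No assignment satisfies every clause.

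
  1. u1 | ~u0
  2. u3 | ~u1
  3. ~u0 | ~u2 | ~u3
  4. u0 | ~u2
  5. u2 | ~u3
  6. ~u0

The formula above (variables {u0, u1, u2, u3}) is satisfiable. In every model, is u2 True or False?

False

Suppose u2 = 1.
From the singleton clause (u0), u0 = 1.
But (~u0) is also a unit clause — contradiction.
So every satisfying assignment has u2 = False.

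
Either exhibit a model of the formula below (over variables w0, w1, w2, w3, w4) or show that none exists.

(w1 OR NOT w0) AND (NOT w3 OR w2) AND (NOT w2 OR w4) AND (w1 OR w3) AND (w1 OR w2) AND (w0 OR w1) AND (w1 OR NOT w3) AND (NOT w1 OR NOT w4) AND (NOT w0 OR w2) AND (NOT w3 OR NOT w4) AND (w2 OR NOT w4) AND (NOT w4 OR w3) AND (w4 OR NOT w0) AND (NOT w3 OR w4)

Branch on w1: set w1 = true.
(NOT w4) alone gives w4 = false.
(NOT w2) alone gives w2 = false.
(NOT w3) alone gives w3 = false.
(NOT w0) alone gives w0 = false.
All clauses are satisfied.

w0=false, w1=true, w2=false, w3=false, w4=false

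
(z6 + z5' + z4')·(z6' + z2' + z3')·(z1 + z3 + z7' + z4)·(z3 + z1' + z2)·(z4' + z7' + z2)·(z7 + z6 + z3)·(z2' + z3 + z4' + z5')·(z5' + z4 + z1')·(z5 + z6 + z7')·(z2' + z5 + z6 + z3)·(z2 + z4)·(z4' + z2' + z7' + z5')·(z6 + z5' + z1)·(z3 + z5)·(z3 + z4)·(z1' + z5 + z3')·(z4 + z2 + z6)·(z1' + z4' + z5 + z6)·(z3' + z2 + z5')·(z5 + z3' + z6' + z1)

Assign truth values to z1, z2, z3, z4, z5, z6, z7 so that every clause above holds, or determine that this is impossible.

z1=0, z2=0, z3=0, z4=1, z5=1, z6=1, z7=0

Case z2 = 0:
(z4) alone gives z4 = 1.
(z7') alone gives z7 = 0.
Case z6 = 1:
Case z3 = 0:
(z1') alone gives z1 = 0.
(z5) alone gives z5 = 1.
Every clause now holds.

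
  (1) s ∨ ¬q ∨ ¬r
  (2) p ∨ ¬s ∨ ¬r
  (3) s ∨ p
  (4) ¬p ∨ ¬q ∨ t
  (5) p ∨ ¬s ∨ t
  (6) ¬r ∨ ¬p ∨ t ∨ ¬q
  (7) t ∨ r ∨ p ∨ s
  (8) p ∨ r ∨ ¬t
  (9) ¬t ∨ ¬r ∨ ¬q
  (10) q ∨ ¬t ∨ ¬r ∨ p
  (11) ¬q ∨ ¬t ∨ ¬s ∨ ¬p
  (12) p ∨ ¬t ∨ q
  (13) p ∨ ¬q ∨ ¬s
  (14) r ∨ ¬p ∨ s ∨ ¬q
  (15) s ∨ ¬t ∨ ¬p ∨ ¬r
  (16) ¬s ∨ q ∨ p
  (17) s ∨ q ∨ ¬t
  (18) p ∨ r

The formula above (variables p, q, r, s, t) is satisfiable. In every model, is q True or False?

Suppose q = True.
Suppose s = True.
Unit clause (p) forces p = True.
Unit clause (t) forces t = True.
Now (¬t) is unsatisfied and unit — conflict.
So s must be the other value — set s = False.
Unit clause (¬r) forces r = False.
Unit clause (p) forces p = True.
Now (¬p) is unsatisfied and unit — conflict.
Either choice for s ends in contradiction.
So every satisfying assignment has q = False.

False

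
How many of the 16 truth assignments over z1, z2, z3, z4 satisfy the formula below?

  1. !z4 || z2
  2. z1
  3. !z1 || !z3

3

There are 2^4 = 16 truth assignments over (z1, z2, z3, z4).
Check each against the 3 clauses (columns in the order z1, z2, z3, z4):
  F F F F  ✗ fails (z1)
  F F F T  ✗ fails (!z4 || z2)
  F F T F  ✗ fails (z1)
  F F T T  ✗ fails (!z4 || z2)
  F T F F  ✗ fails (z1)
  F T F T  ✗ fails (z1)
  F T T F  ✗ fails (z1)
  F T T T  ✗ fails (z1)
  T F F F  ✓ satisfies all
  T F F T  ✗ fails (!z4 || z2)
  T F T F  ✗ fails (!z1 || !z3)
  T F T T  ✗ fails (!z4 || z2)
  T T F F  ✓ satisfies all
  T T F T  ✓ satisfies all
  T T T F  ✗ fails (!z1 || !z3)
  T T T T  ✗ fails (!z1 || !z3)
3 of the 16 rows are models.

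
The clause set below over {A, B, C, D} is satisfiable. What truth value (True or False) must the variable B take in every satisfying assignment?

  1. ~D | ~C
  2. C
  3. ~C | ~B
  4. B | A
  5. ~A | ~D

False

Suppose B = 1.
The clause (C) is unit, so C = 1.
That conflicts with the unit clause (~C).
So every satisfying assignment has B = False.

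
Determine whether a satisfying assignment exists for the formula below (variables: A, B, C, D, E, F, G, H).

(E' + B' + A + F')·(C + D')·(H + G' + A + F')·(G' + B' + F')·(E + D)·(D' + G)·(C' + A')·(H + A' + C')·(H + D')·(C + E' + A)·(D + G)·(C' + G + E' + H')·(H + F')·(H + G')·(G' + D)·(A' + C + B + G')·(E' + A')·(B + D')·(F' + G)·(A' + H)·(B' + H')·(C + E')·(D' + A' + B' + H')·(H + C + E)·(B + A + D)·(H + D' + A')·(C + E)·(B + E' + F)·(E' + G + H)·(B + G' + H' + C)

Unsatisfiable

Suppose C = 1.
Unit clause (A') forces A = 0.
Suppose E = 1.
Suppose B = 0.
Unit clause (D') forces D = 0.
Now (D) is unsatisfied and unit — conflict.
Undo B and try B = 1.
Unit clause (F') forces F = 0.
Unit clause (H') forces H = 0.
Unit clause (D') forces D = 0.
Unit clause (G) forces G = 1.
Now (G') is unsatisfied and unit — conflict.
Either choice for B ends in contradiction.
Undo E and try E = 0.
Unit clause (D) forces D = 1.
Unit clause (G) forces G = 1.
Unit clause (H) forces H = 1.
Unit clause (B) forces B = 1.
Now (B') is unsatisfied and unit — conflict.
Either choice for E ends in contradiction.
Undo C and try C = 0.
Unit clause (D') forces D = 0.
Unit clause (E) forces E = 1.
Now (E') is unsatisfied and unit — conflict.
Either choice for C ends in contradiction.
No assignment satisfies every clause.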